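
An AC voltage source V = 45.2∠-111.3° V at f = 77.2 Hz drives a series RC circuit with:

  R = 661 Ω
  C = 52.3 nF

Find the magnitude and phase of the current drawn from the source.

Step 1 — Angular frequency: ω = 2π·f = 2π·77.2 = 485.1 rad/s.
Step 2 — Component impedances:
  R: Z = R = 661 Ω
  C: Z = 1/(jωC) = -j/(ω·C) = 0 - j3.942e+04 Ω
Step 3 — Series combination: Z_total = R + C = 661 - j3.942e+04 Ω = 3.942e+04∠-89.0° Ω.
Step 4 — Source phasor: V = 45.2∠-111.3° V = -16.42 - j42.11 V.
Step 5 — Ohm's law: I = V / Z_total = (-16.42 - j42.11) / (661 - j3.942e+04) = 0.001061 - j0.0004343 A.
Step 6 — Convert to polar: |I| = 0.001147 A, ∠I = -22.3°.

I = 0.001147∠-22.3° A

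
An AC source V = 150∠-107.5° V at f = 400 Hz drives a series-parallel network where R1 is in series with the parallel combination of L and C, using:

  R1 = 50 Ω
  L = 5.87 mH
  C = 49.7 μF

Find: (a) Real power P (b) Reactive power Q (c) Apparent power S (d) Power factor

Step 1 — Angular frequency: ω = 2π·f = 2π·400 = 2513 rad/s.
Step 2 — Component impedances:
  R1: Z = R = 50 Ω
  L: Z = jωL = j·2513·0.00587 = 0 + j14.75 Ω
  C: Z = 1/(jωC) = -j/(ω·C) = 0 - j8.006 Ω
Step 3 — Parallel branch: L || C = 1/(1/L + 1/C) = 0 - j17.51 Ω.
Step 4 — Series with R1: Z_total = R1 + (L || C) = 50 - j17.51 Ω = 52.98∠-19.3° Ω.
Step 5 — Source phasor: V = 150∠-107.5° V = -45.11 - j143.1 V.
Step 6 — Current: I = V / Z = 0.0887 - j2.83 A = 2.831∠-88.2° A.
Step 7 — Complex power: S = V·I* = 400.9 - j140.3 VA.
Step 8 — Real power: P = Re(S) = 400.9 W.
Step 9 — Reactive power: Q = Im(S) = -140.3 VAR.
Step 10 — Apparent power: |S| = 424.7 VA.
Step 11 — Power factor: PF = P/|S| = 0.9438 (leading).

(a) P = 400.9 W  (b) Q = -140.3 VAR  (c) S = 424.7 VA  (d) PF = 0.9438 (leading)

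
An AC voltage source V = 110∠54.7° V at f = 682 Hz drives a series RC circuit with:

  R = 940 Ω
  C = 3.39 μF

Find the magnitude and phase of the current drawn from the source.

Step 1 — Angular frequency: ω = 2π·f = 2π·682 = 4285 rad/s.
Step 2 — Component impedances:
  R: Z = R = 940 Ω
  C: Z = 1/(jωC) = -j/(ω·C) = 0 - j68.84 Ω
Step 3 — Series combination: Z_total = R + C = 940 - j68.84 Ω = 942.5∠-4.2° Ω.
Step 4 — Source phasor: V = 110∠54.7° V = 63.56 + j89.78 V.
Step 5 — Ohm's law: I = V / Z_total = (63.56 + j89.78) / (940 - j68.84) = 0.0603 + j0.09992 A.
Step 6 — Convert to polar: |I| = 0.1167 A, ∠I = 58.9°.

I = 0.1167∠58.9° A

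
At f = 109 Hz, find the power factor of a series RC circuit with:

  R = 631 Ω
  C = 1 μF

Step 1 — Angular frequency: ω = 2π·f = 2π·109 = 684.9 rad/s.
Step 2 — Component impedances:
  R: Z = R = 631 Ω
  C: Z = 1/(jωC) = -j/(ω·C) = 0 - j1460 Ω
Step 3 — Series combination: Z_total = R + C = 631 - j1460 Ω = 1591∠-66.6° Ω.
Step 4 — Power factor: PF = cos(φ) = Re(Z)/|Z| = 631/1590.6 = 0.3967.
Step 5 — Type: Im(Z) = -1460 ⇒ leading (phase φ = -66.6°).

PF = 0.3967 (leading, φ = -66.6°)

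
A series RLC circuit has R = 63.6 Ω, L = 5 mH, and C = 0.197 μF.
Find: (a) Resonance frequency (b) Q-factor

Step 1 — Resonance condition Im(Z)=0 gives ω₀ = 1/√(LC).
Step 2 — ω₀ = 1/√(0.005·1.97e-07) = 3.186e+04 rad/s.
Step 3 — f₀ = ω₀/(2π) = 5071 Hz.
Step 4 — Series Q: Q = ω₀L/R = 3.186e+04·0.005/63.6 = 2.505.

(a) f₀ = 5071 Hz  (b) Q = 2.505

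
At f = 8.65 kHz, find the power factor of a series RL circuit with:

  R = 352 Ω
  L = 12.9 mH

Step 1 — Angular frequency: ω = 2π·f = 2π·8650 = 5.435e+04 rad/s.
Step 2 — Component impedances:
  R: Z = R = 352 Ω
  L: Z = jωL = j·5.435e+04·0.0129 = 0 + j701.1 Ω
Step 3 — Series combination: Z_total = R + L = 352 + j701.1 Ω = 784.5∠63.3° Ω.
Step 4 — Power factor: PF = cos(φ) = Re(Z)/|Z| = 352/784.5 = 0.4487.
Step 5 — Type: Im(Z) = 701.1 ⇒ lagging (phase φ = 63.3°).

PF = 0.4487 (lagging, φ = 63.3°)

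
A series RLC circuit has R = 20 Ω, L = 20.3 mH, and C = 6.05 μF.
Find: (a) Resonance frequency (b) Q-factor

Step 1 — Resonance condition Im(Z)=0 gives ω₀ = 1/√(LC).
Step 2 — ω₀ = 1/√(0.0203·6.05e-06) = 2853 rad/s.
Step 3 — f₀ = ω₀/(2π) = 454.1 Hz.
Step 4 — Series Q: Q = ω₀L/R = 2853·0.0203/20 = 2.896.

(a) f₀ = 454.1 Hz  (b) Q = 2.896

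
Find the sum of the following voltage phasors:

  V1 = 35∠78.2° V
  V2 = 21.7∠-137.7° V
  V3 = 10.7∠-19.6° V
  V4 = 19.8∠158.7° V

Step 1 — Convert each phasor to rectangular form:
  V1 = 35·(cos(78.2°) + j·sin(78.2°)) = 7.157 + j34.26 V
  V2 = 21.7·(cos(-137.7°) + j·sin(-137.7°)) = -16.05 - j14.6 V
  V3 = 10.7·(cos(-19.6°) + j·sin(-19.6°)) = 10.08 - j3.589 V
  V4 = 19.8·(cos(158.7°) + j·sin(158.7°)) = -18.45 + j7.192 V
Step 2 — Sum components: V_total = -17.26 + j23.26 V.
Step 3 — Convert to polar: |V_total| = 28.96 V, ∠V_total = 126.6°.

V_total = 28.96∠126.6° V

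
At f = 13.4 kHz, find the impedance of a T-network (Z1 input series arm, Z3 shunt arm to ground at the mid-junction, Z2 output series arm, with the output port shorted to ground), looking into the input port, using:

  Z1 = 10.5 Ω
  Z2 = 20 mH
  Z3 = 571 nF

Step 1 — Angular frequency: ω = 2π·f = 2π·1.34e+04 = 8.419e+04 rad/s.
Step 2 — Component impedances:
  Z1: Z = R = 10.5 Ω
  Z2: Z = jωL = j·8.419e+04·0.02 = 0 + j1684 Ω
  Z3: Z = 1/(jωC) = -j/(ω·C) = 0 - j20.8 Ω
Step 3 — With the output port shorted to ground, the output series arm Z2 runs from the junction to ground; the shunt arm Z3 also runs from the junction to ground. They appear in parallel: Z3 || Z2 = 0 - j21.06 Ω.
Step 4 — Series with input arm Z1: Z_in = Z1 + (Z3 || Z2) = 10.5 - j21.06 Ω = 23.53∠-63.5° Ω.

Z = 10.5 - j21.06 Ω = 23.53∠-63.5° Ω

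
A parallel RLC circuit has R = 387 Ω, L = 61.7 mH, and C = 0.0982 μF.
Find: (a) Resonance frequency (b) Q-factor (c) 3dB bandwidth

Step 1 — Resonance: ω₀ = 1/√(LC) = 1/√(0.0617·9.82e-08) = 1.285e+04 rad/s.
Step 2 — f₀ = ω₀/(2π) = 2045 Hz.
Step 3 — Parallel Q: Q = R/(ω₀L) = 387/(1.285e+04·0.0617) = 0.4882.
Step 4 — Bandwidth: Δω = ω₀/Q = 2.631e+04 rad/s; BW = Δω/(2π) = 4188 Hz.

(a) f₀ = 2045 Hz  (b) Q = 0.4882  (c) BW = 4188 Hz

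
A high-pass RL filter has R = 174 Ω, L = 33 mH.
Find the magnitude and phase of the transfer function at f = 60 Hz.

Step 1 — Angular frequency: ω = 2π·60 = 377 rad/s.
Step 2 — Transfer function: H(jω) = jωL/(R + jωL).
Step 3 — Numerator jωL = j·12.44; denominator R + jωL = 174 + j12.44.
Step 4 — H = 0.005086 + j0.07113.
Step 5 — Magnitude: |H| = 0.07132 (-22.9 dB); phase: φ = 85.9°.

|H| = 0.07132 (-22.9 dB), φ = 85.9°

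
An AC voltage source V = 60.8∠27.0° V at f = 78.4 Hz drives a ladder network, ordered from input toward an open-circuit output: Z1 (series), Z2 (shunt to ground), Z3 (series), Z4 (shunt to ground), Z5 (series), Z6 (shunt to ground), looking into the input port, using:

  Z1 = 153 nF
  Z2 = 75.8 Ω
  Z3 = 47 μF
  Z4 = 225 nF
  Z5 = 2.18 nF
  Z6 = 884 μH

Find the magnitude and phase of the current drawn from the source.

Step 1 — Angular frequency: ω = 2π·f = 2π·78.4 = 492.6 rad/s.
Step 2 — Component impedances:
  Z1: Z = 1/(jωC) = -j/(ω·C) = 0 - j1.327e+04 Ω
  Z2: Z = R = 75.8 Ω
  Z3: Z = 1/(jωC) = -j/(ω·C) = 0 - j43.19 Ω
  Z4: Z = 1/(jωC) = -j/(ω·C) = 0 - j9022 Ω
  Z5: Z = 1/(jωC) = -j/(ω·C) = 0 - j9.312e+05 Ω
  Z6: Z = jωL = j·492.6·0.000884 = 0 + j0.4355 Ω
Step 3 — Ladder network (open output): work backward from the far end, alternating series and parallel combinations. Z_in = 75.79 - j1.327e+04 Ω = 1.327e+04∠-89.7° Ω.
Step 4 — Source phasor: V = 60.8∠27.0° V = 54.17 + j27.6 V.
Step 5 — Ohm's law: I = V / Z_total = (54.17 + j27.6) / (75.79 - j1.327e+04) = -0.002057 + j0.004094 A.
Step 6 — Convert to polar: |I| = 0.004582 A, ∠I = 116.7°.

I = 0.004582∠116.7° A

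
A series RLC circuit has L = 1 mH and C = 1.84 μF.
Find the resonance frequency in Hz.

Step 1 — Resonance condition Im(Z)=0 gives ω₀ = 1/√(LC).
Step 2 — ω₀ = 1/√(0.001·1.84e-06) = 2.331e+04 rad/s.
Step 3 — f₀ = ω₀/(2π) = 3710 Hz.

f₀ = 3710 Hz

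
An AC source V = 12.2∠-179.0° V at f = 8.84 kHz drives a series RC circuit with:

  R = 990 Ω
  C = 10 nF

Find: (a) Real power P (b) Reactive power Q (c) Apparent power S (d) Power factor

Step 1 — Angular frequency: ω = 2π·f = 2π·8840 = 5.554e+04 rad/s.
Step 2 — Component impedances:
  R: Z = R = 990 Ω
  C: Z = 1/(jωC) = -j/(ω·C) = 0 - j1800 Ω
Step 3 — Series combination: Z_total = R + C = 990 - j1800 Ω = 2055∠-61.2° Ω.
Step 4 — Source phasor: V = 12.2∠-179.0° V = -12.2 - j0.2129 V.
Step 5 — Current: I = V / Z = -0.00277 - j0.005252 A = 0.005938∠-117.8° A.
Step 6 — Complex power: S = V·I* = 0.0349 - j0.06348 VA.
Step 7 — Real power: P = Re(S) = 0.0349 W.
Step 8 — Reactive power: Q = Im(S) = -0.06348 VAR.
Step 9 — Apparent power: |S| = 0.07244 VA.
Step 10 — Power factor: PF = P/|S| = 0.4818 (leading).

(a) P = 0.0349 W  (b) Q = -0.06348 VAR  (c) S = 0.07244 VA  (d) PF = 0.4818 (leading)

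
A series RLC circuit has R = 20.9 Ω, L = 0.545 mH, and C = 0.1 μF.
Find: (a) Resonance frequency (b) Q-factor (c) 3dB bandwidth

Step 1 — Resonance: ω₀ = 1/√(LC) = 1/√(0.000545·1e-07) = 1.355e+05 rad/s.
Step 2 — f₀ = ω₀/(2π) = 2.156e+04 Hz.
Step 3 — Series Q: Q = ω₀L/R = 1.355e+05·0.000545/20.9 = 3.532.
Step 4 — Bandwidth: Δω = ω₀/Q = 3.835e+04 rad/s; BW = Δω/(2π) = 6103 Hz.

(a) f₀ = 2.156e+04 Hz  (b) Q = 3.532  (c) BW = 6103 Hz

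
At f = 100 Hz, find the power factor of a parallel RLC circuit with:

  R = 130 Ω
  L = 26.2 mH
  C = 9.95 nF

Step 1 — Angular frequency: ω = 2π·f = 2π·100 = 628.3 rad/s.
Step 2 — Component impedances:
  R: Z = R = 130 Ω
  L: Z = jωL = j·628.3·0.0262 = 0 + j16.46 Ω
  C: Z = 1/(jωC) = -j/(ω·C) = 0 - j1.6e+05 Ω
Step 3 — Parallel combination: 1/Z_total = 1/R + 1/L + 1/C; Z_total = 2.052 + j16.2 Ω = 16.33∠82.8° Ω.
Step 4 — Power factor: PF = cos(φ) = Re(Z)/|Z| = 2.0521/16.333 = 0.1256.
Step 5 — Type: Im(Z) = 16.2 ⇒ lagging (phase φ = 82.8°).

PF = 0.1256 (lagging, φ = 82.8°)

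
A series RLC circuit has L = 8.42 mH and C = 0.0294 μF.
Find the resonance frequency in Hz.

Step 1 — Resonance condition Im(Z)=0 gives ω₀ = 1/√(LC).
Step 2 — ω₀ = 1/√(0.00842·2.94e-08) = 6.356e+04 rad/s.
Step 3 — f₀ = ω₀/(2π) = 1.012e+04 Hz.

f₀ = 1.012e+04 Hz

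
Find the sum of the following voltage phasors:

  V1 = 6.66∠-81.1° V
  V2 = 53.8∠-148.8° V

Step 1 — Convert each phasor to rectangular form:
  V1 = 6.66·(cos(-81.1°) + j·sin(-81.1°)) = 1.03 - j6.58 V
  V2 = 53.8·(cos(-148.8°) + j·sin(-148.8°)) = -46.02 - j27.87 V
Step 2 — Sum components: V_total = -44.99 - j34.45 V.
Step 3 — Convert to polar: |V_total| = 56.66 V, ∠V_total = -142.6°.

V_total = 56.66∠-142.6° V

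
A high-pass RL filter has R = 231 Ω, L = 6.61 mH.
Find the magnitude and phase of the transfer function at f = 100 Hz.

Step 1 — Angular frequency: ω = 2π·100 = 628.3 rad/s.
Step 2 — Transfer function: H(jω) = jωL/(R + jωL).
Step 3 — Numerator jωL = j·4.153; denominator R + jωL = 231 + j4.153.
Step 4 — H = 0.0003231 + j0.01797.
Step 5 — Magnitude: |H| = 0.01798 (-34.9 dB); phase: φ = 89.0°.

|H| = 0.01798 (-34.9 dB), φ = 89.0°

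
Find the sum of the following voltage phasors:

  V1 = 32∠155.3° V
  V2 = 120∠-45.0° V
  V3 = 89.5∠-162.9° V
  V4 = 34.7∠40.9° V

Step 1 — Convert each phasor to rectangular form:
  V1 = 32·(cos(155.3°) + j·sin(155.3°)) = -29.07 + j13.37 V
  V2 = 120·(cos(-45.0°) + j·sin(-45.0°)) = 84.85 - j84.85 V
  V3 = 89.5·(cos(-162.9°) + j·sin(-162.9°)) = -85.54 - j26.32 V
  V4 = 34.7·(cos(40.9°) + j·sin(40.9°)) = 26.23 + j22.72 V
Step 2 — Sum components: V_total = -3.535 - j75.08 V.
Step 3 — Convert to polar: |V_total| = 75.16 V, ∠V_total = -92.7°.

V_total = 75.16∠-92.7° V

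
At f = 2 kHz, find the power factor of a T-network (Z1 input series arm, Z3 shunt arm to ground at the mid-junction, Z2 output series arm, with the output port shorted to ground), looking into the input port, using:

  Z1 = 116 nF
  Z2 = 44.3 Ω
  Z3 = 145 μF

Step 1 — Angular frequency: ω = 2π·f = 2π·2000 = 1.257e+04 rad/s.
Step 2 — Component impedances:
  Z1: Z = 1/(jωC) = -j/(ω·C) = 0 - j686 Ω
  Z2: Z = R = 44.3 Ω
  Z3: Z = 1/(jωC) = -j/(ω·C) = 0 - j0.5488 Ω
Step 3 — With the output port shorted to ground, the output series arm Z2 runs from the junction to ground; the shunt arm Z3 also runs from the junction to ground. They appear in parallel: Z3 || Z2 = 0.006798 - j0.5487 Ω.
Step 4 — Series with input arm Z1: Z_in = Z1 + (Z3 || Z2) = 0.006798 - j686.6 Ω = 686.6∠-90.0° Ω.
Step 5 — Power factor: PF = cos(φ) = Re(Z)/|Z| = 0.006798/686.6 = 9.901e-06.
Step 6 — Type: Im(Z) = -686.6 ⇒ leading (phase φ = -90.0°).

PF = 9.901e-06 (leading, φ = -90.0°)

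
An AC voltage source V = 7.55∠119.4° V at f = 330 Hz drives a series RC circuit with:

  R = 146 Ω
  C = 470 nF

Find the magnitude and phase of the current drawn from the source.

Step 1 — Angular frequency: ω = 2π·f = 2π·330 = 2073 rad/s.
Step 2 — Component impedances:
  R: Z = R = 146 Ω
  C: Z = 1/(jωC) = -j/(ω·C) = 0 - j1026 Ω
Step 3 — Series combination: Z_total = R + C = 146 - j1026 Ω = 1036∠-81.9° Ω.
Step 4 — Source phasor: V = 7.55∠119.4° V = -3.706 + j6.578 V.
Step 5 — Ohm's law: I = V / Z_total = (-3.706 + j6.578) / (146 - j1026) = -0.006787 - j0.002646 A.
Step 6 — Convert to polar: |I| = 0.007284 A, ∠I = -158.7°.

I = 0.007284∠-158.7° A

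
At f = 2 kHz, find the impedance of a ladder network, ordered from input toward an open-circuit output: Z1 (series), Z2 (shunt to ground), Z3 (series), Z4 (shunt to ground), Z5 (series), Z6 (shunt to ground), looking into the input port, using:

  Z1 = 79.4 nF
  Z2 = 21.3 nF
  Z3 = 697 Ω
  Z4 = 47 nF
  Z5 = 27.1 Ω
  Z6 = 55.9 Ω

Step 1 — Angular frequency: ω = 2π·f = 2π·2000 = 1.257e+04 rad/s.
Step 2 — Component impedances:
  Z1: Z = 1/(jωC) = -j/(ω·C) = 0 - j1002 Ω
  Z2: Z = 1/(jωC) = -j/(ω·C) = 0 - j3736 Ω
  Z3: Z = R = 697 Ω
  Z4: Z = 1/(jωC) = -j/(ω·C) = 0 - j1693 Ω
  Z5: Z = R = 27.1 Ω
  Z6: Z = R = 55.9 Ω
Step 3 — Ladder network (open output): work backward from the far end, alternating series and parallel combinations. Z_in = 745.7 - j1162 Ω = 1380∠-57.3° Ω.

Z = 745.7 - j1162 Ω = 1380∠-57.3° Ω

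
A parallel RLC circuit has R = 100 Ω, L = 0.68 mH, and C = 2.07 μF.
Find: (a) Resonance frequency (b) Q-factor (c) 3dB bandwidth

Step 1 — Resonance: ω₀ = 1/√(LC) = 1/√(0.00068·2.07e-06) = 2.665e+04 rad/s.
Step 2 — f₀ = ω₀/(2π) = 4242 Hz.
Step 3 — Parallel Q: Q = R/(ω₀L) = 100/(2.665e+04·0.00068) = 5.517.
Step 4 — Bandwidth: Δω = ω₀/Q = 4831 rad/s; BW = Δω/(2π) = 768.9 Hz.

(a) f₀ = 4242 Hz  (b) Q = 5.517  (c) BW = 768.9 Hz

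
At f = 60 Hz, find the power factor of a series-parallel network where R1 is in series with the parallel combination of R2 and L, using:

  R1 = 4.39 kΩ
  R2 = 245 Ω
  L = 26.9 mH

Step 1 — Angular frequency: ω = 2π·f = 2π·60 = 377 rad/s.
Step 2 — Component impedances:
  R1: Z = R = 4390 Ω
  R2: Z = R = 245 Ω
  L: Z = jωL = j·377·0.0269 = 0 + j10.14 Ω
Step 3 — Parallel branch: R2 || L = 1/(1/R2 + 1/L) = 0.419 + j10.12 Ω.
Step 4 — Series with R1: Z_total = R1 + (R2 || L) = 4390 + j10.12 Ω = 4390∠0.1° Ω.
Step 5 — Power factor: PF = cos(φ) = Re(Z)/|Z| = 4390/4390 = 1.
Step 6 — Type: Im(Z) = 10.12 ⇒ lagging (phase φ = 0.1°).

PF = 1 (lagging, φ = 0.1°)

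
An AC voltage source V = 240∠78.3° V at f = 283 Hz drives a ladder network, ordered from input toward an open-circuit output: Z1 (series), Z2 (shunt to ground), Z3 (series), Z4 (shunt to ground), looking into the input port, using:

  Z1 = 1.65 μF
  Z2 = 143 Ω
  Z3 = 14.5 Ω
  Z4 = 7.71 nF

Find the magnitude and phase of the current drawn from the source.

Step 1 — Angular frequency: ω = 2π·f = 2π·283 = 1778 rad/s.
Step 2 — Component impedances:
  Z1: Z = 1/(jωC) = -j/(ω·C) = 0 - j340.8 Ω
  Z2: Z = R = 143 Ω
  Z3: Z = R = 14.5 Ω
  Z4: Z = 1/(jωC) = -j/(ω·C) = 0 - j7.294e+04 Ω
Step 3 — Ladder network (open output): work backward from the far end, alternating series and parallel combinations. Z_in = 143 - j341.1 Ω = 369.9∠-67.3° Ω.
Step 4 — Source phasor: V = 240∠78.3° V = 48.67 + j235 V.
Step 5 — Ohm's law: I = V / Z_total = (48.67 + j235) / (143 - j341.1) = -0.5351 + j0.367 A.
Step 6 — Convert to polar: |I| = 0.6489 A, ∠I = 145.6°.

I = 0.6489∠145.6° A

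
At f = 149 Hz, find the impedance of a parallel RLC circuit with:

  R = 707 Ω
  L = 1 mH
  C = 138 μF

Step 1 — Angular frequency: ω = 2π·f = 2π·149 = 936.2 rad/s.
Step 2 — Component impedances:
  R: Z = R = 707 Ω
  L: Z = jωL = j·936.2·0.001 = 0 + j0.9362 Ω
  C: Z = 1/(jωC) = -j/(ω·C) = 0 - j7.74 Ω
Step 3 — Parallel combination: 1/Z_total = 1/R + 1/L + 1/C; Z_total = 0.001604 + j1.065 Ω = 1.065∠89.9° Ω.

Z = 0.001604 + j1.065 Ω = 1.065∠89.9° Ω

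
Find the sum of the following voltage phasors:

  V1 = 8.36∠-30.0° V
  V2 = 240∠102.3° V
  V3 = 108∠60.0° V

Step 1 — Convert each phasor to rectangular form:
  V1 = 8.36·(cos(-30.0°) + j·sin(-30.0°)) = 7.24 - j4.18 V
  V2 = 240·(cos(102.3°) + j·sin(102.3°)) = -51.13 + j234.5 V
  V3 = 108·(cos(60.0°) + j·sin(60.0°)) = 54 + j93.53 V
Step 2 — Sum components: V_total = 10.11 + j323.8 V.
Step 3 — Convert to polar: |V_total| = 324 V, ∠V_total = 88.2°.

V_total = 324∠88.2° V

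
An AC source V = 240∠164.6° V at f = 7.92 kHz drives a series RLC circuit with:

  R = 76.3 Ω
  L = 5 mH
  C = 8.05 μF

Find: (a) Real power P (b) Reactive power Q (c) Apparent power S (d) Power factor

Step 1 — Angular frequency: ω = 2π·f = 2π·7920 = 4.976e+04 rad/s.
Step 2 — Component impedances:
  R: Z = R = 76.3 Ω
  L: Z = jωL = j·4.976e+04·0.005 = 0 + j248.8 Ω
  C: Z = 1/(jωC) = -j/(ω·C) = 0 - j2.496 Ω
Step 3 — Series combination: Z_total = R + L + C = 76.3 + j246.3 Ω = 257.9∠72.8° Ω.
Step 4 — Source phasor: V = 240∠164.6° V = -231.4 + j63.73 V.
Step 5 — Current: I = V / Z = -0.02941 + j0.9303 A = 0.9307∠91.8° A.
Step 6 — Complex power: S = V·I* = 66.09 + j213.4 VA.
Step 7 — Real power: P = Re(S) = 66.09 W.
Step 8 — Reactive power: Q = Im(S) = 213.4 VAR.
Step 9 — Apparent power: |S| = 223.4 VA.
Step 10 — Power factor: PF = P/|S| = 0.2959 (lagging).

(a) P = 66.09 W  (b) Q = 213.4 VAR  (c) S = 223.4 VA  (d) PF = 0.2959 (lagging)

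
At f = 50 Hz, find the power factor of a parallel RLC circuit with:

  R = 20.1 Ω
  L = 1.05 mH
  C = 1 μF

Step 1 — Angular frequency: ω = 2π·f = 2π·50 = 314.2 rad/s.
Step 2 — Component impedances:
  R: Z = R = 20.1 Ω
  L: Z = jωL = j·314.2·0.00105 = 0 + j0.3299 Ω
  C: Z = 1/(jωC) = -j/(ω·C) = 0 - j3183 Ω
Step 3 — Parallel combination: 1/Z_total = 1/R + 1/L + 1/C; Z_total = 0.005413 + j0.3298 Ω = 0.3299∠89.1° Ω.
Step 4 — Power factor: PF = cos(φ) = Re(Z)/|Z| = 0.005413/0.3299 = 0.01641.
Step 5 — Type: Im(Z) = 0.3298 ⇒ lagging (phase φ = 89.1°).

PF = 0.01641 (lagging, φ = 89.1°)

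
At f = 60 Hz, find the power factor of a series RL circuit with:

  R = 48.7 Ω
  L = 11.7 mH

Step 1 — Angular frequency: ω = 2π·f = 2π·60 = 377 rad/s.
Step 2 — Component impedances:
  R: Z = R = 48.7 Ω
  L: Z = jωL = j·377·0.0117 = 0 + j4.411 Ω
Step 3 — Series combination: Z_total = R + L = 48.7 + j4.411 Ω = 48.9∠5.2° Ω.
Step 4 — Power factor: PF = cos(φ) = Re(Z)/|Z| = 48.7/48.9 = 0.9959.
Step 5 — Type: Im(Z) = 4.411 ⇒ lagging (phase φ = 5.2°).

PF = 0.9959 (lagging, φ = 5.2°)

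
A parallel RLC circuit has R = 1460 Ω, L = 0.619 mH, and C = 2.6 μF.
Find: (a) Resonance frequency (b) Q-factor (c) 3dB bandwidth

Step 1 — Resonance: ω₀ = 1/√(LC) = 1/√(0.000619·2.6e-06) = 2.493e+04 rad/s.
Step 2 — f₀ = ω₀/(2π) = 3967 Hz.
Step 3 — Parallel Q: Q = R/(ω₀L) = 1460/(2.493e+04·0.000619) = 94.62.
Step 4 — Bandwidth: Δω = ω₀/Q = 263.4 rad/s; BW = Δω/(2π) = 41.93 Hz.

(a) f₀ = 3967 Hz  (b) Q = 94.62  (c) BW = 41.93 Hz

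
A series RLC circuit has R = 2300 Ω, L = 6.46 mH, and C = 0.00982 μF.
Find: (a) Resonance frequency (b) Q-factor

Step 1 — Resonance condition Im(Z)=0 gives ω₀ = 1/√(LC).
Step 2 — ω₀ = 1/√(0.00646·9.82e-09) = 1.256e+05 rad/s.
Step 3 — f₀ = ω₀/(2π) = 1.998e+04 Hz.
Step 4 — Series Q: Q = ω₀L/R = 1.256e+05·0.00646/2300 = 0.3526.

(a) f₀ = 1.998e+04 Hz  (b) Q = 0.3526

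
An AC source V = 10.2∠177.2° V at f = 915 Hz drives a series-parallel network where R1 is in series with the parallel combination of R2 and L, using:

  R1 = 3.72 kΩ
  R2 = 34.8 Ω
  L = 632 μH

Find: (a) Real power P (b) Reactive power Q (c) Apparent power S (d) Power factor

Step 1 — Angular frequency: ω = 2π·f = 2π·915 = 5749 rad/s.
Step 2 — Component impedances:
  R1: Z = R = 3720 Ω
  R2: Z = R = 34.8 Ω
  L: Z = jωL = j·5749·0.000632 = 0 + j3.633 Ω
Step 3 — Parallel branch: R2 || L = 1/(1/R2 + 1/L) = 0.3753 + j3.594 Ω.
Step 4 — Series with R1: Z_total = R1 + (R2 || L) = 3720 + j3.594 Ω = 3720∠0.1° Ω.
Step 5 — Source phasor: V = 10.2∠177.2° V = -10.19 + j0.4983 V.
Step 6 — Current: I = V / Z = -0.002738 + j0.0001366 A = 0.002742∠177.1° A.
Step 7 — Complex power: S = V·I* = 0.02796 + j2.702e-05 VA.
Step 8 — Real power: P = Re(S) = 0.02796 W.
Step 9 — Reactive power: Q = Im(S) = 2.702e-05 VAR.
Step 10 — Apparent power: |S| = 0.02796 VA.
Step 11 — Power factor: PF = P/|S| = 1 (lagging).

(a) P = 0.02796 W  (b) Q = 2.702e-05 VAR  (c) S = 0.02796 VA  (d) PF = 1 (lagging)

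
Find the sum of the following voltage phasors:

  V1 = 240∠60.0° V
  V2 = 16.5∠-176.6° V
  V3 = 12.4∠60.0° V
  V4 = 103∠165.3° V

Step 1 — Convert each phasor to rectangular form:
  V1 = 240·(cos(60.0°) + j·sin(60.0°)) = 120 + j207.8 V
  V2 = 16.5·(cos(-176.6°) + j·sin(-176.6°)) = -16.47 - j0.9786 V
  V3 = 12.4·(cos(60.0°) + j·sin(60.0°)) = 6.2 + j10.74 V
  V4 = 103·(cos(165.3°) + j·sin(165.3°)) = -99.63 + j26.14 V
Step 2 — Sum components: V_total = 10.1 + j243.7 V.
Step 3 — Convert to polar: |V_total| = 244 V, ∠V_total = 87.6°.

V_total = 244∠87.6° V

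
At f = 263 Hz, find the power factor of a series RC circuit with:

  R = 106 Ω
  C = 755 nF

Step 1 — Angular frequency: ω = 2π·f = 2π·263 = 1652 rad/s.
Step 2 — Component impedances:
  R: Z = R = 106 Ω
  C: Z = 1/(jωC) = -j/(ω·C) = 0 - j801.5 Ω
Step 3 — Series combination: Z_total = R + C = 106 - j801.5 Ω = 808.5∠-82.5° Ω.
Step 4 — Power factor: PF = cos(φ) = Re(Z)/|Z| = 106/808.5 = 0.1311.
Step 5 — Type: Im(Z) = -801.5 ⇒ leading (phase φ = -82.5°).

PF = 0.1311 (leading, φ = -82.5°)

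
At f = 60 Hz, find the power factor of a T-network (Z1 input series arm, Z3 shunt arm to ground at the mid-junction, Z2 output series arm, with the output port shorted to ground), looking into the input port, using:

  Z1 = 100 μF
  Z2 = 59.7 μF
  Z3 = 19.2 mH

Step 1 — Angular frequency: ω = 2π·f = 2π·60 = 377 rad/s.
Step 2 — Component impedances:
  Z1: Z = 1/(jωC) = -j/(ω·C) = 0 - j26.53 Ω
  Z2: Z = 1/(jωC) = -j/(ω·C) = 0 - j44.43 Ω
  Z3: Z = jωL = j·377·0.0192 = 0 + j7.238 Ω
Step 3 — With the output port shorted to ground, the output series arm Z2 runs from the junction to ground; the shunt arm Z3 also runs from the junction to ground. They appear in parallel: Z3 || Z2 = 0 + j8.647 Ω.
Step 4 — Series with input arm Z1: Z_in = Z1 + (Z3 || Z2) = 0 - j17.88 Ω = 17.88∠-90.0° Ω.
Step 5 — Power factor: PF = cos(φ) = Re(Z)/|Z| = 0/17.88 = 0.
Step 6 — Type: Im(Z) = -17.88 ⇒ leading (phase φ = -90.0°).

PF = 0 (leading, φ = -90.0°)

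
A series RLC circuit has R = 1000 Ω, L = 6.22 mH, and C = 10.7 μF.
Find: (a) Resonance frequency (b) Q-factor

Step 1 — Resonance condition Im(Z)=0 gives ω₀ = 1/√(LC).
Step 2 — ω₀ = 1/√(0.00622·1.07e-05) = 3876 rad/s.
Step 3 — f₀ = ω₀/(2π) = 616.9 Hz.
Step 4 — Series Q: Q = ω₀L/R = 3876·0.00622/1000 = 0.02411.

(a) f₀ = 616.9 Hz  (b) Q = 0.02411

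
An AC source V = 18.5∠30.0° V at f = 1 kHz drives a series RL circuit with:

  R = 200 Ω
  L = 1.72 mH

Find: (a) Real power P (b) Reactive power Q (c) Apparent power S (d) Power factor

Step 1 — Angular frequency: ω = 2π·f = 2π·1000 = 6283 rad/s.
Step 2 — Component impedances:
  R: Z = R = 200 Ω
  L: Z = jωL = j·6283·0.00172 = 0 + j10.81 Ω
Step 3 — Series combination: Z_total = R + L = 200 + j10.81 Ω = 200.3∠3.1° Ω.
Step 4 — Source phasor: V = 18.5∠30.0° V = 16.02 + j9.25 V.
Step 5 — Current: I = V / Z = 0.08237 + j0.0418 A = 0.09237∠26.9° A.
Step 6 — Complex power: S = V·I* = 1.706 + j0.0922 VA.
Step 7 — Real power: P = Re(S) = 1.706 W.
Step 8 — Reactive power: Q = Im(S) = 0.0922 VAR.
Step 9 — Apparent power: |S| = 1.709 VA.
Step 10 — Power factor: PF = P/|S| = 0.9985 (lagging).

(a) P = 1.706 W  (b) Q = 0.0922 VAR  (c) S = 1.709 VA  (d) PF = 0.9985 (lagging)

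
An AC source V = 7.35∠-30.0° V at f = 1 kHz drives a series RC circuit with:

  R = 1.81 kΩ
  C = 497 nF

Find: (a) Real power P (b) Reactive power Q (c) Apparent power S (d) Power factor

Step 1 — Angular frequency: ω = 2π·f = 2π·1000 = 6283 rad/s.
Step 2 — Component impedances:
  R: Z = R = 1810 Ω
  C: Z = 1/(jωC) = -j/(ω·C) = 0 - j320.2 Ω
Step 3 — Series combination: Z_total = R + C = 1810 - j320.2 Ω = 1838∠-10.0° Ω.
Step 4 — Source phasor: V = 7.35∠-30.0° V = 6.365 - j3.675 V.
Step 5 — Current: I = V / Z = 0.003758 - j0.001365 A = 0.003999∠-20.0° A.
Step 6 — Complex power: S = V·I* = 0.02894 - j0.00512 VA.
Step 7 — Real power: P = Re(S) = 0.02894 W.
Step 8 — Reactive power: Q = Im(S) = -0.00512 VAR.
Step 9 — Apparent power: |S| = 0.02939 VA.
Step 10 — Power factor: PF = P/|S| = 0.9847 (leading).

(a) P = 0.02894 W  (b) Q = -0.00512 VAR  (c) S = 0.02939 VA  (d) PF = 0.9847 (leading)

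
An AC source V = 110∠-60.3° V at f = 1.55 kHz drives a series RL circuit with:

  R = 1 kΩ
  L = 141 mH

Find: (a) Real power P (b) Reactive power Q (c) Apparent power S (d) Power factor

Step 1 — Angular frequency: ω = 2π·f = 2π·1550 = 9739 rad/s.
Step 2 — Component impedances:
  R: Z = R = 1000 Ω
  L: Z = jωL = j·9739·0.141 = 0 + j1373 Ω
Step 3 — Series combination: Z_total = R + L = 1000 + j1373 Ω = 1699∠53.9° Ω.
Step 4 — Source phasor: V = 110∠-60.3° V = 54.5 - j95.55 V.
Step 5 — Current: I = V / Z = -0.02658 - j0.05905 A = 0.06475∠-114.2° A.
Step 6 — Complex power: S = V·I* = 4.193 + j5.758 VA.
Step 7 — Real power: P = Re(S) = 4.193 W.
Step 8 — Reactive power: Q = Im(S) = 5.758 VAR.
Step 9 — Apparent power: |S| = 7.123 VA.
Step 10 — Power factor: PF = P/|S| = 0.5887 (lagging).

(a) P = 4.193 W  (b) Q = 5.758 VAR  (c) S = 7.123 VA  (d) PF = 0.5887 (lagging)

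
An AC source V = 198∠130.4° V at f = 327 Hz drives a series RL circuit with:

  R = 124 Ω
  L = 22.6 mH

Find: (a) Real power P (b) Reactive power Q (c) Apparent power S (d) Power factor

Step 1 — Angular frequency: ω = 2π·f = 2π·327 = 2055 rad/s.
Step 2 — Component impedances:
  R: Z = R = 124 Ω
  L: Z = jωL = j·2055·0.0226 = 0 + j46.43 Ω
Step 3 — Series combination: Z_total = R + L = 124 + j46.43 Ω = 132.4∠20.5° Ω.
Step 4 — Source phasor: V = 198∠130.4° V = -128.3 + j150.8 V.
Step 5 — Current: I = V / Z = -0.5083 + j1.406 A = 1.495∠109.9° A.
Step 6 — Complex power: S = V·I* = 277.3 + j103.8 VA.
Step 7 — Real power: P = Re(S) = 277.3 W.
Step 8 — Reactive power: Q = Im(S) = 103.8 VAR.
Step 9 — Apparent power: |S| = 296.1 VA.
Step 10 — Power factor: PF = P/|S| = 0.9365 (lagging).

(a) P = 277.3 W  (b) Q = 103.8 VAR  (c) S = 296.1 VA  (d) PF = 0.9365 (lagging)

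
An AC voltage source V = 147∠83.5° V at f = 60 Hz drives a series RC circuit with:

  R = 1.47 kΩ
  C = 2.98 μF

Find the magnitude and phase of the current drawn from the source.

Step 1 — Angular frequency: ω = 2π·f = 2π·60 = 377 rad/s.
Step 2 — Component impedances:
  R: Z = R = 1470 Ω
  C: Z = 1/(jωC) = -j/(ω·C) = 0 - j890.1 Ω
Step 3 — Series combination: Z_total = R + C = 1470 - j890.1 Ω = 1718∠-31.2° Ω.
Step 4 — Source phasor: V = 147∠83.5° V = 16.64 + j146.1 V.
Step 5 — Ohm's law: I = V / Z_total = (16.64 + j146.1) / (1470 - j890.1) = -0.03574 + j0.07772 A.
Step 6 — Convert to polar: |I| = 0.08554 A, ∠I = 114.7°.

I = 0.08554∠114.7° A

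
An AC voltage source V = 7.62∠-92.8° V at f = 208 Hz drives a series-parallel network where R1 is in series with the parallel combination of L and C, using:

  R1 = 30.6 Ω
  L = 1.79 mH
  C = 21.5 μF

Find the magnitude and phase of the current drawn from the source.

Step 1 — Angular frequency: ω = 2π·f = 2π·208 = 1307 rad/s.
Step 2 — Component impedances:
  R1: Z = R = 30.6 Ω
  L: Z = jωL = j·1307·0.00179 = 0 + j2.339 Ω
  C: Z = 1/(jωC) = -j/(ω·C) = 0 - j35.59 Ω
Step 3 — Parallel branch: L || C = 1/(1/L + 1/C) = 0 + j2.504 Ω.
Step 4 — Series with R1: Z_total = R1 + (L || C) = 30.6 + j2.504 Ω = 30.7∠4.7° Ω.
Step 5 — Source phasor: V = 7.62∠-92.8° V = -0.3722 - j7.611 V.
Step 6 — Ohm's law: I = V / Z_total = (-0.3722 - j7.611) / (30.6 + j2.504) = -0.0323 - j0.2461 A.
Step 7 — Convert to polar: |I| = 0.2482 A, ∠I = -97.5°.

I = 0.2482∠-97.5° A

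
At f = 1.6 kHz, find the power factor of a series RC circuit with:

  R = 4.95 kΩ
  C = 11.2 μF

Step 1 — Angular frequency: ω = 2π·f = 2π·1600 = 1.005e+04 rad/s.
Step 2 — Component impedances:
  R: Z = R = 4950 Ω
  C: Z = 1/(jωC) = -j/(ω·C) = 0 - j8.881 Ω
Step 3 — Series combination: Z_total = R + C = 4950 - j8.881 Ω = 4950∠-0.1° Ω.
Step 4 — Power factor: PF = cos(φ) = Re(Z)/|Z| = 4950/4950 = 1.
Step 5 — Type: Im(Z) = -8.881 ⇒ leading (phase φ = -0.1°).

PF = 1 (leading, φ = -0.1°)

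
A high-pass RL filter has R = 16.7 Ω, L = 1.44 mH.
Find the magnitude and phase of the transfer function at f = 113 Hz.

Step 1 — Angular frequency: ω = 2π·113 = 710 rad/s.
Step 2 — Transfer function: H(jω) = jωL/(R + jωL).
Step 3 — Numerator jωL = j·1.022; denominator R + jωL = 16.7 + j1.022.
Step 4 — H = 0.003734 + j0.06099.
Step 5 — Magnitude: |H| = 0.06111 (-24.3 dB); phase: φ = 86.5°.

|H| = 0.06111 (-24.3 dB), φ = 86.5°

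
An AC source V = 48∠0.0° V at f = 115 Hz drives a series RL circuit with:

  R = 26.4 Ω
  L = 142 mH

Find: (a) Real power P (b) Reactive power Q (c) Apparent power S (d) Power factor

Step 1 — Angular frequency: ω = 2π·f = 2π·115 = 722.6 rad/s.
Step 2 — Component impedances:
  R: Z = R = 26.4 Ω
  L: Z = jωL = j·722.6·0.142 = 0 + j102.6 Ω
Step 3 — Series combination: Z_total = R + L = 26.4 + j102.6 Ω = 105.9∠75.6° Ω.
Step 4 — Source phasor: V = 48∠0.0° V = 48 V.
Step 5 — Current: I = V / Z = 0.1129 - j0.4388 A = 0.4531∠-75.6° A.
Step 6 — Complex power: S = V·I* = 5.419 + j21.06 VA.
Step 7 — Real power: P = Re(S) = 5.419 W.
Step 8 — Reactive power: Q = Im(S) = 21.06 VAR.
Step 9 — Apparent power: |S| = 21.75 VA.
Step 10 — Power factor: PF = P/|S| = 0.2492 (lagging).

(a) P = 5.419 W  (b) Q = 21.06 VAR  (c) S = 21.75 VA  (d) PF = 0.2492 (lagging)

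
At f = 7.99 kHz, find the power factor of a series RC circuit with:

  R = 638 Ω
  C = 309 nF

Step 1 — Angular frequency: ω = 2π·f = 2π·7990 = 5.02e+04 rad/s.
Step 2 — Component impedances:
  R: Z = R = 638 Ω
  C: Z = 1/(jωC) = -j/(ω·C) = 0 - j64.46 Ω
Step 3 — Series combination: Z_total = R + C = 638 - j64.46 Ω = 641.2∠-5.8° Ω.
Step 4 — Power factor: PF = cos(φ) = Re(Z)/|Z| = 638/641.25 = 0.9949.
Step 5 — Type: Im(Z) = -64.46 ⇒ leading (phase φ = -5.8°).

PF = 0.9949 (leading, φ = -5.8°)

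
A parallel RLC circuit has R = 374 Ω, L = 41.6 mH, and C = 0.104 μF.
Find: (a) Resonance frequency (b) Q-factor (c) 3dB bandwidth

Step 1 — Resonance: ω₀ = 1/√(LC) = 1/√(0.0416·1.04e-07) = 1.52e+04 rad/s.
Step 2 — f₀ = ω₀/(2π) = 2420 Hz.
Step 3 — Parallel Q: Q = R/(ω₀L) = 374/(1.52e+04·0.0416) = 0.5913.
Step 4 — Bandwidth: Δω = ω₀/Q = 2.571e+04 rad/s; BW = Δω/(2π) = 4092 Hz.

(a) f₀ = 2420 Hz  (b) Q = 0.5913  (c) BW = 4092 Hz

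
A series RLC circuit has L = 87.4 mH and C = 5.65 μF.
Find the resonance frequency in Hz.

Step 1 — Resonance condition Im(Z)=0 gives ω₀ = 1/√(LC).
Step 2 — ω₀ = 1/√(0.0874·5.65e-06) = 1423 rad/s.
Step 3 — f₀ = ω₀/(2π) = 226.5 Hz.

f₀ = 226.5 Hz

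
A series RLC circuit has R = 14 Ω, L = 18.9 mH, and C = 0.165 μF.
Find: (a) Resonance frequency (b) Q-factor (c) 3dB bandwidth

Step 1 — Resonance condition Im(Z)=0 gives ω₀ = 1/√(LC).
Step 2 — ω₀ = 1/√(0.0189·1.65e-07) = 1.791e+04 rad/s.
Step 3 — f₀ = ω₀/(2π) = 2850 Hz.
Step 4 — Series Q: Q = ω₀L/R = 1.791e+04·0.0189/14 = 24.17.
Step 5 — 3dB bandwidth: Δω = ω₀/Q = 740.7 rad/s; BW = Δω/(2π) = 117.9 Hz.

(a) f₀ = 2850 Hz  (b) Q = 24.17  (c) BW = 117.9 Hz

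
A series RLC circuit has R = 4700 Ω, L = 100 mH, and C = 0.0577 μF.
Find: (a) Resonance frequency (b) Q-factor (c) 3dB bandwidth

Step 1 — Resonance: ω₀ = 1/√(LC) = 1/√(0.1·5.77e-08) = 1.316e+04 rad/s.
Step 2 — f₀ = ω₀/(2π) = 2095 Hz.
Step 3 — Series Q: Q = ω₀L/R = 1.316e+04·0.1/4700 = 0.2801.
Step 4 — Bandwidth: Δω = ω₀/Q = 4.7e+04 rad/s; BW = Δω/(2π) = 7480 Hz.

(a) f₀ = 2095 Hz  (b) Q = 0.2801  (c) BW = 7480 Hz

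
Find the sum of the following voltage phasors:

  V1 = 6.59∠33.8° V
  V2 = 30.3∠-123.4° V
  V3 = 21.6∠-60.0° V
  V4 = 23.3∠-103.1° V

Step 1 — Convert each phasor to rectangular form:
  V1 = 6.59·(cos(33.8°) + j·sin(33.8°)) = 5.476 + j3.666 V
  V2 = 30.3·(cos(-123.4°) + j·sin(-123.4°)) = -16.68 - j25.3 V
  V3 = 21.6·(cos(-60.0°) + j·sin(-60.0°)) = 10.8 - j18.71 V
  V4 = 23.3·(cos(-103.1°) + j·sin(-103.1°)) = -5.281 - j22.69 V
Step 2 — Sum components: V_total = -5.684 - j63.03 V.
Step 3 — Convert to polar: |V_total| = 63.29 V, ∠V_total = -95.2°.

V_total = 63.29∠-95.2° V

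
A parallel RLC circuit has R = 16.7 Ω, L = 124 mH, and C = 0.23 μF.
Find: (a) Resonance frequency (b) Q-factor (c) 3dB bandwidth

Step 1 — Resonance: ω₀ = 1/√(LC) = 1/√(0.124·2.3e-07) = 5921 rad/s.
Step 2 — f₀ = ω₀/(2π) = 942.4 Hz.
Step 3 — Parallel Q: Q = R/(ω₀L) = 16.7/(5921·0.124) = 0.02274.
Step 4 — Bandwidth: Δω = ω₀/Q = 2.603e+05 rad/s; BW = Δω/(2π) = 4.144e+04 Hz.

(a) f₀ = 942.4 Hz  (b) Q = 0.02274  (c) BW = 4.144e+04 Hz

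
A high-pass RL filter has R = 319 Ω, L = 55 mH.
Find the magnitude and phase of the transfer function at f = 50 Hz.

Step 1 — Angular frequency: ω = 2π·50 = 314.2 rad/s.
Step 2 — Transfer function: H(jω) = jωL/(R + jωL).
Step 3 — Numerator jωL = j·17.28; denominator R + jωL = 319 + j17.28.
Step 4 — H = 0.002925 + j0.05401.
Step 5 — Magnitude: |H| = 0.05409 (-25.3 dB); phase: φ = 86.9°.

|H| = 0.05409 (-25.3 dB), φ = 86.9°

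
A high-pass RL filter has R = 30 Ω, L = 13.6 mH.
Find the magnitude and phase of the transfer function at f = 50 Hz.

Step 1 — Angular frequency: ω = 2π·50 = 314.2 rad/s.
Step 2 — Transfer function: H(jω) = jωL/(R + jωL).
Step 3 — Numerator jωL = j·4.273; denominator R + jωL = 30 + j4.273.
Step 4 — H = 0.01988 + j0.1396.
Step 5 — Magnitude: |H| = 0.141 (-17.0 dB); phase: φ = 81.9°.

|H| = 0.141 (-17.0 dB), φ = 81.9°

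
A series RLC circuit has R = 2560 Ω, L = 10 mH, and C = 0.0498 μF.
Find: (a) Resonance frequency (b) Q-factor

Step 1 — Resonance condition Im(Z)=0 gives ω₀ = 1/√(LC).
Step 2 — ω₀ = 1/√(0.01·4.98e-08) = 4.481e+04 rad/s.
Step 3 — f₀ = ω₀/(2π) = 7132 Hz.
Step 4 — Series Q: Q = ω₀L/R = 4.481e+04·0.01/2560 = 0.175.

(a) f₀ = 7132 Hz  (b) Q = 0.175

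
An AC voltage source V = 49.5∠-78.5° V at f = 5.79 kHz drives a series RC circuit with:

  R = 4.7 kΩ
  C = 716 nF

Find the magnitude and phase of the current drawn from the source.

Step 1 — Angular frequency: ω = 2π·f = 2π·5790 = 3.638e+04 rad/s.
Step 2 — Component impedances:
  R: Z = R = 4700 Ω
  C: Z = 1/(jωC) = -j/(ω·C) = 0 - j38.39 Ω
Step 3 — Series combination: Z_total = R + C = 4700 - j38.39 Ω = 4700∠-0.5° Ω.
Step 4 — Source phasor: V = 49.5∠-78.5° V = 9.869 - j48.51 V.
Step 5 — Ohm's law: I = V / Z_total = (9.869 - j48.51) / (4700 - j38.39) = 0.002184 - j0.0103 A.
Step 6 — Convert to polar: |I| = 0.01053 A, ∠I = -78.0°.

I = 0.01053∠-78.0° A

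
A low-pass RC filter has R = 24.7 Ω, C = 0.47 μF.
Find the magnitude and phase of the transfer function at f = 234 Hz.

Step 1 — Angular frequency: ω = 2π·234 = 1470 rad/s.
Step 2 — Transfer function: H(jω) = 1/(1 + jωRC).
Step 3 — Denominator: 1 + jωRC = 1 + j·1470·24.7·4.7e-07 = 1 + j0.01707.
Step 4 — H = 0.9997 - j0.01706.
Step 5 — Magnitude: |H| = 0.9999 (-0.0 dB); phase: φ = -1.0°.

|H| = 0.9999 (-0.0 dB), φ = -1.0°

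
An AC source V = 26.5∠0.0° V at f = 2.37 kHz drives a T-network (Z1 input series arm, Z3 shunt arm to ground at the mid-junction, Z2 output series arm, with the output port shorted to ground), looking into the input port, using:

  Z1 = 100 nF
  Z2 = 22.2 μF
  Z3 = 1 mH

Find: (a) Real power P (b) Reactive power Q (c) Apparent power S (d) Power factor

Step 1 — Angular frequency: ω = 2π·f = 2π·2370 = 1.489e+04 rad/s.
Step 2 — Component impedances:
  Z1: Z = 1/(jωC) = -j/(ω·C) = 0 - j671.5 Ω
  Z2: Z = 1/(jωC) = -j/(ω·C) = 0 - j3.025 Ω
  Z3: Z = jωL = j·1.489e+04·0.001 = 0 + j14.89 Ω
Step 3 — With the output port shorted to ground, the output series arm Z2 runs from the junction to ground; the shunt arm Z3 also runs from the junction to ground. They appear in parallel: Z3 || Z2 = 0 - j3.796 Ω.
Step 4 — Series with input arm Z1: Z_in = Z1 + (Z3 || Z2) = 0 - j675.3 Ω = 675.3∠-90.0° Ω.
Step 5 — Source phasor: V = 26.5∠0.0° V = 26.5 V.
Step 6 — Current: I = V / Z = 0 + j0.03924 A = 0.03924∠90.0° A.
Step 7 — Complex power: S = V·I* = 0 - j1.04 VA.
Step 8 — Real power: P = Re(S) = 0 W.
Step 9 — Reactive power: Q = Im(S) = -1.04 VAR.
Step 10 — Apparent power: |S| = 1.04 VA.
Step 11 — Power factor: PF = P/|S| = 0 (leading).

(a) P = 0 W  (b) Q = -1.04 VAR  (c) S = 1.04 VA  (d) PF = 0 (leading)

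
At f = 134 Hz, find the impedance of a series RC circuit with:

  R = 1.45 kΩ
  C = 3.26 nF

Step 1 — Angular frequency: ω = 2π·f = 2π·134 = 841.9 rad/s.
Step 2 — Component impedances:
  R: Z = R = 1450 Ω
  C: Z = 1/(jωC) = -j/(ω·C) = 0 - j3.643e+05 Ω
Step 3 — Series combination: Z_total = R + C = 1450 - j3.643e+05 Ω = 3.643e+05∠-89.8° Ω.

Z = 1450 - j3.643e+05 Ω = 3.643e+05∠-89.8° Ω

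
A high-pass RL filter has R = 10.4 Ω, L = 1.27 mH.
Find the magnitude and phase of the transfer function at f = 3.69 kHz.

Step 1 — Angular frequency: ω = 2π·3690 = 2.318e+04 rad/s.
Step 2 — Transfer function: H(jω) = jωL/(R + jωL).
Step 3 — Numerator jωL = j·29.44; denominator R + jωL = 10.4 + j29.44.
Step 4 — H = 0.8891 + j0.314.
Step 5 — Magnitude: |H| = 0.9429 (-0.5 dB); phase: φ = 19.5°.

|H| = 0.9429 (-0.5 dB), φ = 19.5°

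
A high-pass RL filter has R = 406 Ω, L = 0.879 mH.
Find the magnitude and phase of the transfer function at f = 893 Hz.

Step 1 — Angular frequency: ω = 2π·893 = 5611 rad/s.
Step 2 — Transfer function: H(jω) = jωL/(R + jωL).
Step 3 — Numerator jωL = j·4.932; denominator R + jωL = 406 + j4.932.
Step 4 — H = 0.0001475 + j0.01215.
Step 5 — Magnitude: |H| = 0.01215 (-38.3 dB); phase: φ = 89.3°.

|H| = 0.01215 (-38.3 dB), φ = 89.3°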